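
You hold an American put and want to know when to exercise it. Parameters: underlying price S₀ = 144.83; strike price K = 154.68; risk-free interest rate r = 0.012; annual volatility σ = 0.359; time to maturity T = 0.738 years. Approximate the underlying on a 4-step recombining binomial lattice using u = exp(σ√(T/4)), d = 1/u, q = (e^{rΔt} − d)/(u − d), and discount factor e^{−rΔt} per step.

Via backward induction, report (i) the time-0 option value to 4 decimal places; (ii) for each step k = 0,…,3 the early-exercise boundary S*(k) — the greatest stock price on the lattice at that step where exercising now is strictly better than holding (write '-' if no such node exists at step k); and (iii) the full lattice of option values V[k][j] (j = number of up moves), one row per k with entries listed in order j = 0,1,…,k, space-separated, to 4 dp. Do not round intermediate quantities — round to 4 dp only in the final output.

price = 23.4164
boundary = - - 106.3946 124.1335
tree:
23.4164
34.3131 11.1743
48.2854 18.6360 2.7683
63.4894 30.5465 5.2219 0.0000
76.5207 48.2854 9.8500 0.0000 0.0000

params: Δt=0.18450 u=1.16673 d=0.85710 q=0.46868 e^(-rΔt)=0.99779
t_4 payoffs: 76.5207 48.2854 9.8500 0.0000 0.0000
t_3: node(3,0) S=91.1906 payoff=63.4894 vs cont=63.1473 → 63.4894 [stop]  node(3,1) S=124.1335 payoff=30.5465 vs cont=30.2044 → 30.5465 [stop]  node(3,2) S=168.9772 payoff=0.0000 vs cont=5.2219 → 5.2219 [wait]  node(3,3) S=230.0207 payoff=0.0000 vs cont=0.0000 → 0.0000 [wait]  ⇒ S*(3)=124.1335
t_2: node(2,0) S=106.3946 payoff=48.2854 vs cont=47.9433 → 48.2854 [stop]  node(2,1) S=144.8300 payoff=9.8500 vs cont=18.6360 → 18.6360 [wait]  node(2,2) S=197.1503 payoff=0.0000 vs cont=2.7683 → 2.7683 [wait]  ⇒ S*(2)=106.3946
t_1: node(1,0) S=124.1335 payoff=30.5465 vs cont=34.3131 → 34.3131 [wait]  node(1,1) S=168.9772 payoff=0.0000 vs cont=11.1743 → 11.1743 [wait]  ⇒ S*(1)=-
t_0: node(0,0) S=144.8300 payoff=9.8500 vs cont=23.4164 → 23.4164 [wait]  ⇒ S*(0)=-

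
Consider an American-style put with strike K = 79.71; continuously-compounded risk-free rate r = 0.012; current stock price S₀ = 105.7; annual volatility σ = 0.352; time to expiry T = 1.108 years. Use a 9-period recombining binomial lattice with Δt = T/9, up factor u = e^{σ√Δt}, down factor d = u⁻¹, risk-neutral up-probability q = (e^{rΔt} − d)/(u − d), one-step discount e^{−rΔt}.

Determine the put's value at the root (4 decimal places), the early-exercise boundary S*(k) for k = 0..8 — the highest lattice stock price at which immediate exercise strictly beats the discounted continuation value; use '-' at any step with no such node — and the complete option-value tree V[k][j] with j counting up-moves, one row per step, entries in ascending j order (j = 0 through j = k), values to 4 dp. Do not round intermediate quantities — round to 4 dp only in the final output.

Δt=0.12311, u=1.13146, d=0.88382, q=0.47513, disc=e^(-rΔt)=0.99852
k=9 terminal: V=max(K-S,0) → 44.9300 35.1847 22.7089 6.7374 0.0000 0.0000 0.0000 0.0000 0.0000 0.0000
k=8: j=0 S=39.3521 intr=40.3579 cont=40.2402 V=40.3579[EX]; j=1 S=50.3784 intr=29.3316 cont=29.2139 V=29.3316[EX]; j=2 S=64.4943 intr=15.2157 cont=15.0980 V=15.2157[EX]; j=3 S=82.5654 intr=0.0000 cont=3.5310 V=3.5310[hold]; j=4 S=105.7000 intr=0.0000 cont=0.0000 V=0.0000[hold]; j=5 S=135.3168 intr=0.0000 cont=0.0000 V=0.0000[hold]; j=6 S=173.2321 intr=0.0000 cont=0.0000 V=0.0000[hold]; j=7 S=221.7712 intr=0.0000 cont=0.0000 V=0.0000[hold]; j=8 S=283.9108 intr=0.0000 cont=0.0000 V=0.0000[hold]  S*(8)=64.4943
k=7: j=0 S=44.5253 intr=35.1847 cont=35.0671 V=35.1847[EX]; j=1 S=57.0011 intr=22.7089 cont=22.5912 V=22.7089[EX]; j=2 S=72.9726 intr=6.7374 cont=9.6496 V=9.6496[hold]; j=3 S=93.4193 intr=0.0000 cont=1.8506 V=1.8506[hold]; j=4 S=119.5951 intr=0.0000 cont=0.0000 V=0.0000[hold]; j=5 S=153.1053 intr=0.0000 cont=0.0000 V=0.0000[hold]; j=6 S=196.0049 intr=0.0000 cont=0.0000 V=0.0000[hold]; j=7 S=250.9248 intr=0.0000 cont=0.0000 V=0.0000[hold]  S*(7)=57.0011
k=6: j=0 S=50.3784 intr=29.3316 cont=29.2139 V=29.3316[EX]; j=1 S=64.4943 intr=15.2157 cont=16.4797 V=16.4797[hold]; j=2 S=82.5654 intr=0.0000 cont=5.9353 V=5.9353[hold]; j=3 S=105.7000 intr=0.0000 cont=0.9699 V=0.9699[hold]; j=4 S=135.3168 intr=0.0000 cont=0.0000 V=0.0000[hold]; j=5 S=173.2321 intr=0.0000 cont=0.0000 V=0.0000[hold]; j=6 S=221.7712 intr=0.0000 cont=0.0000 V=0.0000[hold]  S*(6)=50.3784
k=5: j=0 S=57.0011 intr=22.7089 cont=23.1909 V=23.1909[hold]; j=1 S=72.9726 intr=6.7374 cont=11.4528 V=11.4528[hold]; j=2 S=93.4193 intr=0.0000 cont=3.5708 V=3.5708[hold]; j=3 S=119.5951 intr=0.0000 cont=0.5083 V=0.5083[hold]; j=4 S=153.1053 intr=0.0000 cont=0.0000 V=0.0000[hold]; j=5 S=196.0049 intr=0.0000 cont=0.0000 V=0.0000[hold]  S*(5)=-
k=4: j=0 S=64.4943 intr=15.2157 cont=17.5877 V=17.5877[hold]; j=1 S=82.5654 intr=0.0000 cont=7.6964 V=7.6964[hold]; j=2 S=105.7000 intr=0.0000 cont=2.1126 V=2.1126[hold]; j=3 S=135.3168 intr=0.0000 cont=0.2664 V=0.2664[hold]; j=4 S=173.2321 intr=0.0000 cont=0.0000 V=0.0000[hold]  S*(4)=-
k=3: j=0 S=72.9726 intr=6.7374 cont=12.8690 V=12.8690[hold]; j=1 S=93.4193 intr=0.0000 cont=5.0359 V=5.0359[hold]; j=2 S=119.5951 intr=0.0000 cont=1.2336 V=1.2336[hold]; j=3 S=153.1053 intr=0.0000 cont=0.1396 V=0.1396[hold]  S*(3)=-
k=2: j=0 S=82.5654 intr=0.0000 cont=9.1337 V=9.1337[hold]; j=1 S=105.7000 intr=0.0000 cont=3.2245 V=3.2245[hold]; j=2 S=135.3168 intr=0.0000 cont=0.7127 V=0.7127[hold]  S*(2)=-
k=1: j=0 S=93.4193 intr=0.0000 cont=6.3167 V=6.3167[hold]; j=1 S=119.5951 intr=0.0000 cont=2.0281 V=2.0281[hold]  S*(1)=-
k=0: j=0 S=105.7000 intr=0.0000 cont=4.2727 V=4.2727[hold]  S*(0)=-

price = 4.2727
boundary = - - - - - - 50.3784 57.0011 64.4943
tree:
4.2727
6.3167 2.0281
9.1337 3.2245 0.7127
12.8690 5.0359 1.2336 0.1396
17.5877 7.6964 2.1126 0.2664 0.0000
23.1909 11.4528 3.5708 0.5083 0.0000 0.0000
29.3316 16.4797 5.9353 0.9699 0.0000 0.0000 0.0000
35.1847 22.7089 9.6496 1.8506 0.0000 0.0000 0.0000 0.0000
40.3579 29.3316 15.2157 3.5310 0.0000 0.0000 0.0000 0.0000 0.0000
44.9300 35.1847 22.7089 6.7374 0.0000 0.0000 0.0000 0.0000 0.0000 0.0000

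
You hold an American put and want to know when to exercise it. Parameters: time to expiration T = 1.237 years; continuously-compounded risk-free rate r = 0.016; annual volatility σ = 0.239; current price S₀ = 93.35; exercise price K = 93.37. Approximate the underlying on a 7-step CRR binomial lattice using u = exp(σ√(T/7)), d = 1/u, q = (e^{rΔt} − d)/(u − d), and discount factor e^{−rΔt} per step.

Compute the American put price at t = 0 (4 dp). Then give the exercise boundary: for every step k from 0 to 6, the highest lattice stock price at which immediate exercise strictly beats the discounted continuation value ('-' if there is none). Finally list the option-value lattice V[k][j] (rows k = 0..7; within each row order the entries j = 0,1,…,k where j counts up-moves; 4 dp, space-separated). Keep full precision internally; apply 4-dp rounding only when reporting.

params: Δt=0.17671 u=1.10569 d=0.90441 q=0.48897 e^(-rΔt)=0.99718
t_7 payoffs: 47.1658 36.8831 24.3119 8.9431 0.0000 0.0000 0.0000 0.0000
t_6: node(6,0) S=51.0875 payoff=42.2825 vs cont=42.0189 → 42.2825 [stop]  node(6,1) S=62.4570 payoff=30.9130 vs cont=30.6494 → 30.9130 [stop]  node(6,2) S=76.3568 payoff=17.0132 vs cont=16.7496 → 17.0132 [stop]  node(6,3) S=93.3500 payoff=0.0200 vs cont=4.5573 → 4.5573 [wait]  node(6,4) S=114.1250 payoff=0.0000 vs cont=0.0000 → 0.0000 [wait]  node(6,5) S=139.5235 payoff=0.0000 vs cont=0.0000 → 0.0000 [wait]  node(6,6) S=170.5745 payoff=0.0000 vs cont=0.0000 → 0.0000 [wait]  ⇒ S*(6)=76.3568
t_5: node(5,0) S=56.4869 payoff=36.8831 vs cont=36.6195 → 36.8831 [stop]  node(5,1) S=69.0581 payoff=24.3119 vs cont=24.0483 → 24.3119 [stop]  node(5,2) S=84.4269 payoff=8.9431 vs cont=10.8918 → 10.8918 [wait]  node(5,3) S=103.2161 payoff=0.0000 vs cont=2.3223 → 2.3223 [wait]  node(5,4) S=126.1869 payoff=0.0000 vs cont=0.0000 → 0.0000 [wait]  node(5,5) S=154.2698 payoff=0.0000 vs cont=0.0000 → 0.0000 [wait]  ⇒ S*(5)=69.0581
t_4: node(4,0) S=62.4570 payoff=30.9130 vs cont=30.6494 → 30.9130 [stop]  node(4,1) S=76.3568 payoff=17.0132 vs cont=17.6997 → 17.6997 [wait]  node(4,2) S=93.3500 payoff=0.0200 vs cont=6.6826 → 6.6826 [wait]  node(4,3) S=114.1250 payoff=0.0000 vs cont=1.1834 → 1.1834 [wait]  node(4,4) S=139.5235 payoff=0.0000 vs cont=0.0000 → 0.0000 [wait]  ⇒ S*(4)=62.4570
t_3: node(3,0) S=69.0581 payoff=24.3119 vs cont=24.3831 → 24.3831 [wait]  node(3,1) S=84.4269 payoff=8.9431 vs cont=12.2779 → 12.2779 [wait]  node(3,2) S=103.2161 payoff=0.0000 vs cont=3.9824 → 3.9824 [wait]  node(3,3) S=126.1869 payoff=0.0000 vs cont=0.6031 → 0.6031 [wait]  ⇒ S*(3)=-
t_2: node(2,0) S=76.3568 payoff=17.0132 vs cont=18.4119 → 18.4119 [wait]  node(2,1) S=93.3500 payoff=0.0200 vs cont=8.1984 → 8.1984 [wait]  node(2,2) S=114.1250 payoff=0.0000 vs cont=2.3234 → 2.3234 [wait]  ⇒ S*(2)=-
t_1: node(1,0) S=84.4269 payoff=8.9431 vs cont=13.3799 → 13.3799 [wait]  node(1,1) S=103.2161 payoff=0.0000 vs cont=5.3107 → 5.3107 [wait]  ⇒ S*(1)=-
t_0: node(0,0) S=93.3500 payoff=0.0200 vs cont=9.4077 → 9.4077 [wait]  ⇒ S*(0)=-

price = 9.4077
boundary = - - - - 62.4570 69.0581 76.3568
tree:
9.4077
13.3799 5.3107
18.4119 8.1984 2.3234
24.3831 12.2779 3.9824 0.6031
30.9130 17.6997 6.6826 1.1834 0.0000
36.8831 24.3119 10.8918 2.3223 0.0000 0.0000
42.2825 30.9130 17.0132 4.5573 0.0000 0.0000 0.0000
47.1658 36.8831 24.3119 8.9431 0.0000 0.0000 0.0000 0.0000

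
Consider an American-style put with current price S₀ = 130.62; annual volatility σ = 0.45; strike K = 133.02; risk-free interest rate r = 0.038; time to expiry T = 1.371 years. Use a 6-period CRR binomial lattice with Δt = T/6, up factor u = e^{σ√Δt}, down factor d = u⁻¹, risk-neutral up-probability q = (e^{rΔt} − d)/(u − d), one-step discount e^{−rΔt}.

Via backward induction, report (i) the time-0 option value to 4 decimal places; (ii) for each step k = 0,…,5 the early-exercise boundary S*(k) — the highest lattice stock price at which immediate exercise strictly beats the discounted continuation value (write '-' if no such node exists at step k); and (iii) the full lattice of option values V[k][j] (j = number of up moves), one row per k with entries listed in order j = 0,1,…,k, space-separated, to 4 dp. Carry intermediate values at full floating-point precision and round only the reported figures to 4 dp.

price = 25.0122
boundary = - - - 68.5093 84.9512 105.3391
tree:
25.0122
35.7116 13.2459
49.1305 21.0356 4.5867
64.5107 32.4630 8.3625 0.3550
77.7703 48.0688 15.2259 0.6712 0.0000
88.4636 64.5107 27.6809 1.2692 0.0000 0.0000
97.0873 77.7703 48.0688 2.4000 0.0000 0.0000 0.0000

Δt=0.22850, u=1.24000, d=0.80645, q=0.46654, disc=e^(-rΔt)=0.99135
k=6 terminal: V=max(K-S,0) → 97.0873 77.7703 48.0688 2.4000 0.0000 0.0000 0.0000
k=5: j=0 S=44.5564 intr=88.4636 cont=87.3136 V=88.4636[EX]; j=1 S=68.5093 intr=64.5107 cont=63.3607 V=64.5107[EX]; j=2 S=105.3391 intr=27.6809 cont=26.5309 V=27.6809[EX]; j=3 S=161.9682 intr=0.0000 cont=1.2692 V=1.2692[hold]; j=4 S=249.0404 intr=0.0000 cont=0.0000 V=0.0000[hold]; j=5 S=382.9215 intr=0.0000 cont=0.0000 V=0.0000[hold]  S*(5)=105.3391
k=4: j=0 S=55.2497 intr=77.7703 cont=76.6203 V=77.7703[EX]; j=1 S=84.9512 intr=48.0688 cont=46.9188 V=48.0688[EX]; j=2 S=130.6200 intr=2.4000 cont=15.2259 V=15.2259[hold]; j=3 S=200.8398 intr=0.0000 cont=0.6712 V=0.6712[hold]; j=4 S=308.8088 intr=0.0000 cont=0.0000 V=0.0000[hold]  S*(4)=84.9512
k=3: j=0 S=68.5093 intr=64.5107 cont=63.3607 V=64.5107[EX]; j=1 S=105.3391 intr=27.6809 cont=32.4630 V=32.4630[hold]; j=2 S=161.9682 intr=0.0000 cont=8.3625 V=8.3625[hold]; j=3 S=249.0404 intr=0.0000 cont=0.3550 V=0.3550[hold]  S*(3)=68.5093
k=2: j=0 S=84.9512 intr=48.0688 cont=49.1305 V=49.1305[hold]; j=1 S=130.6200 intr=2.4000 cont=21.0356 V=21.0356[hold]; j=2 S=200.8398 intr=0.0000 cont=4.5867 V=4.5867[hold]  S*(2)=-
k=1: j=0 S=105.3391 intr=27.6809 cont=35.7116 V=35.7116[hold]; j=1 S=161.9682 intr=0.0000 cont=13.2459 V=13.2459[hold]  S*(1)=-
k=0: j=0 S=130.6200 intr=2.4000 cont=25.0122 V=25.0122[hold]  S*(0)=-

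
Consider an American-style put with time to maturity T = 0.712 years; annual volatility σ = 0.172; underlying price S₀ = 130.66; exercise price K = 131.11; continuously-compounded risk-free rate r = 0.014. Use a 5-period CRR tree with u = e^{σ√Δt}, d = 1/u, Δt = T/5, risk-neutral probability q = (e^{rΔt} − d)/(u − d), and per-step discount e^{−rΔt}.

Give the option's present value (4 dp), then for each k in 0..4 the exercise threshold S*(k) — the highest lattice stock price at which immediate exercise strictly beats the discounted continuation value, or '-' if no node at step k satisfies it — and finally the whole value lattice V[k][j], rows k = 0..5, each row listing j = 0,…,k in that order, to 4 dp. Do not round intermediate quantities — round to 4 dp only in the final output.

price = 7.6071
boundary = - - - 107.5420 114.7536
tree:
7.6071
11.5715 3.6595
16.9279 6.2429 1.0818
23.5680 10.3326 2.1641 0.0000
30.3264 16.3564 4.3294 0.0000 0.0000
36.6601 23.5680 8.6612 0.0000 0.0000 0.0000

Δt=0.14240  u=1.06706  d=0.93716  q=0.49914  discount=0.99801
step 5 (expiry): payoffs max(K−S,0) = 36.6601 23.5680 8.6612 0.0000 0.0000 0.0000
step 4: (k=4,j=0): S=100.7836, (K−S)⁺=30.3264, hold=30.0653 ⇒ V=30.3264 exercise | (k=4,j=1): S=114.7536, (K−S)⁺=16.3564, hold=16.0953 ⇒ V=16.3564 exercise | (k=4,j=2): S=130.6600, (K−S)⁺=0.4500, hold=4.3294 ⇒ V=4.3294 continue | (k=4,j=3): S=148.7713, (K−S)⁺=0.0000, hold=0.0000 ⇒ V=0.0000 continue | (k=4,j=4): S=169.3930, (K−S)⁺=0.0000, hold=0.0000 ⇒ V=0.0000 continue  boundary S*=114.7536
step 3: (k=3,j=0): S=107.5420, (K−S)⁺=23.5680, hold=23.3069 ⇒ V=23.5680 exercise | (k=3,j=1): S=122.4488, (K−S)⁺=8.6612, hold=10.3326 ⇒ V=10.3326 continue | (k=3,j=2): S=139.4219, (K−S)⁺=0.0000, hold=2.1641 ⇒ V=2.1641 continue | (k=3,j=3): S=158.7477, (K−S)⁺=0.0000, hold=0.0000 ⇒ V=0.0000 continue  boundary S*=107.5420
step 2: (k=2,j=0): S=114.7536, (K−S)⁺=16.3564, hold=16.9279 ⇒ V=16.9279 continue | (k=2,j=1): S=130.6600, (K−S)⁺=0.4500, hold=6.2429 ⇒ V=6.2429 continue | (k=2,j=2): S=148.7713, (K−S)⁺=0.0000, hold=1.0818 ⇒ V=1.0818 continue  boundary S*=-
step 1: (k=1,j=0): S=122.4488, (K−S)⁺=8.6612, hold=11.5715 ⇒ V=11.5715 continue | (k=1,j=1): S=139.4219, (K−S)⁺=0.0000, hold=3.6595 ⇒ V=3.6595 continue  boundary S*=-
step 0: (k=0,j=0): S=130.6600, (K−S)⁺=0.4500, hold=7.6071 ⇒ V=7.6071 continue  boundary S*=-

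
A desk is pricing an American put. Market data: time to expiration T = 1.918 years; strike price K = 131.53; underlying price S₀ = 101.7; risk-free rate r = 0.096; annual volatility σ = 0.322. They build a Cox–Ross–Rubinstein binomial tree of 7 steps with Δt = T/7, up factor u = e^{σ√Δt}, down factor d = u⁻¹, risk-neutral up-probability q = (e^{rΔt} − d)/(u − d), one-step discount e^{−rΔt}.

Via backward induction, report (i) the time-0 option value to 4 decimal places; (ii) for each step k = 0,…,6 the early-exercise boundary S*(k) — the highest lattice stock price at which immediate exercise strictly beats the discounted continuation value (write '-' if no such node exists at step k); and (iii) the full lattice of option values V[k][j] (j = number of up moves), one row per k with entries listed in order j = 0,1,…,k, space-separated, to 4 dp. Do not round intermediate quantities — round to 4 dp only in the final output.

params: Δt=0.27400 u=1.18359 d=0.84489 q=0.53665 e^(-rΔt)=0.97404
t_7 payoffs: 100.2753 87.7458 70.1935 45.6049 11.1590 0.0000 0.0000 0.0000
t_6: node(6,0) S=36.9927 payoff=94.5373 vs cont=91.1226 → 94.5373 [stop]  node(6,1) S=51.8225 payoff=79.7075 vs cont=76.2929 → 79.7075 [stop]  node(6,2) S=72.5971 payoff=58.9329 vs cont=55.5182 → 58.9329 [stop]  node(6,3) S=101.7000 payoff=29.8300 vs cont=26.4153 → 29.8300 [stop]  node(6,4) S=142.4697 payoff=0.0000 vs cont=5.0363 → 5.0363 [wait]  node(6,5) S=199.5832 payoff=0.0000 vs cont=0.0000 → 0.0000 [wait]  node(6,6) S=279.5924 payoff=0.0000 vs cont=0.0000 → 0.0000 [wait]  ⇒ S*(6)=101.7000
t_5: node(5,0) S=43.7842 payoff=87.7458 vs cont=84.3312 → 87.7458 [stop]  node(5,1) S=61.3365 payoff=70.1935 vs cont=66.7789 → 70.1935 [stop]  node(5,2) S=85.9251 payoff=45.6049 vs cont=42.1902 → 45.6049 [stop]  node(5,3) S=120.3710 payoff=11.1590 vs cont=16.0954 → 16.0954 [wait]  node(5,4) S=168.6255 payoff=0.0000 vs cont=2.2730 → 2.2730 [wait]  node(5,5) S=236.2243 payoff=0.0000 vs cont=0.0000 → 0.0000 [wait]  ⇒ S*(5)=85.9251
t_4: node(4,0) S=51.8225 payoff=79.7075 vs cont=76.2929 → 79.7075 [stop]  node(4,1) S=72.5971 payoff=58.9329 vs cont=55.5182 → 58.9329 [stop]  node(4,2) S=101.7000 payoff=29.8300 vs cont=28.9957 → 29.8300 [stop]  node(4,3) S=142.4697 payoff=0.0000 vs cont=8.4522 → 8.4522 [wait]  node(4,4) S=199.5832 payoff=0.0000 vs cont=1.0258 → 1.0258 [wait]  ⇒ S*(4)=101.7000
t_3: node(3,0) S=61.3365 payoff=70.1935 vs cont=66.7789 → 70.1935 [stop]  node(3,1) S=85.9251 payoff=45.6049 vs cont=42.1902 → 45.6049 [stop]  node(3,2) S=120.3710 payoff=11.1590 vs cont=17.8810 → 17.8810 [wait]  node(3,3) S=168.6255 payoff=0.0000 vs cont=4.3509 → 4.3509 [wait]  ⇒ S*(3)=85.9251
t_2: node(2,0) S=72.5971 payoff=58.9329 vs cont=55.5182 → 58.9329 [stop]  node(2,1) S=101.7000 payoff=29.8300 vs cont=29.9290 → 29.9290 [wait]  node(2,2) S=142.4697 payoff=0.0000 vs cont=10.3443 → 10.3443 [wait]  ⇒ S*(2)=72.5971
t_1: node(1,0) S=85.9251 payoff=45.6049 vs cont=42.2420 → 45.6049 [stop]  node(1,1) S=120.3710 payoff=11.1590 vs cont=18.9147 → 18.9147 [wait]  ⇒ S*(1)=85.9251
t_0: node(0,0) S=101.7000 payoff=29.8300 vs cont=30.4694 → 30.4694 [wait]  ⇒ S*(0)=-

price = 30.4694
boundary = - 85.9251 72.5971 85.9251 101.7000 85.9251 101.7000
tree:
30.4694
45.6049 18.9147
58.9329 29.9290 10.3443
70.1935 45.6049 17.8810 4.3509
79.7075 58.9329 29.8300 8.4522 1.0258
87.7458 70.1935 45.6049 16.0954 2.2730 0.0000
94.5373 79.7075 58.9329 29.8300 5.0363 0.0000 0.0000
100.2753 87.7458 70.1935 45.6049 11.1590 0.0000 0.0000 0.0000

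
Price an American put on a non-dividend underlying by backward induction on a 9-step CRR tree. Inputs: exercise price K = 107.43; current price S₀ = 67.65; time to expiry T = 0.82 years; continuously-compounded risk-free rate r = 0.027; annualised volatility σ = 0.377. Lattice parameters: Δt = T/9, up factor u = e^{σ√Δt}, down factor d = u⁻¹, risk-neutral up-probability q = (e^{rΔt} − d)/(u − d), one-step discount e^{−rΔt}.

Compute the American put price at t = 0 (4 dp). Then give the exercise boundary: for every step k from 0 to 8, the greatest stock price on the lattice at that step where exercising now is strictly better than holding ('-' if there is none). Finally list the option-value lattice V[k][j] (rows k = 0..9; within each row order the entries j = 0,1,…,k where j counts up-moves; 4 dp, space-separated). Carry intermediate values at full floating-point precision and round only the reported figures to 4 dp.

Δt=0.09111  u=1.12052  d=0.89244  q=0.48238  discount=0.99754
step 9 (expiry): payoffs max(K−S,0) = 83.1371 76.9285 69.1332 59.3455 47.0564 31.6266 12.2533 0.0000 0.0000 0.0000
step 8: (k=8,j=0): S=27.2207, (K−S)⁺=80.2093, hold=79.9453 ⇒ V=80.2093 exercise | (k=8,j=1): S=34.1776, (K−S)⁺=73.2524, hold=72.9884 ⇒ V=73.2524 exercise | (k=8,j=2): S=42.9125, (K−S)⁺=64.5175, hold=64.2535 ⇒ V=64.5175 exercise | (k=8,j=3): S=53.8798, (K−S)⁺=53.5502, hold=53.2863 ⇒ V=53.5502 exercise | (k=8,j=4): S=67.6500, (K−S)⁺=39.7800, hold=39.5160 ⇒ V=39.7800 exercise | (k=8,j=5): S=84.9395, (K−S)⁺=22.4905, hold=22.2265 ⇒ V=22.4905 exercise | (k=8,j=6): S=106.6478, (K−S)⁺=0.7822, hold=6.3270 ⇒ V=6.3270 continue | (k=8,j=7): S=133.9040, (K−S)⁺=0.0000, hold=0.0000 ⇒ V=0.0000 continue | (k=8,j=8): S=168.1263, (K−S)⁺=0.0000, hold=0.0000 ⇒ V=0.0000 continue  boundary S*=84.9395
step 7: (k=7,j=0): S=30.5015, (K−S)⁺=76.9285, hold=76.6646 ⇒ V=76.9285 exercise | (k=7,j=1): S=38.2968, (K−S)⁺=69.1332, hold=68.8692 ⇒ V=69.1332 exercise | (k=7,j=2): S=48.0845, (K−S)⁺=59.3455, hold=59.0816 ⇒ V=59.3455 exercise | (k=7,j=3): S=60.3736, (K−S)⁺=47.0564, hold=46.7925 ⇒ V=47.0564 exercise | (k=7,j=4): S=75.8034, (K−S)⁺=31.6266, hold=31.3626 ⇒ V=31.6266 exercise | (k=7,j=5): S=95.1767, (K−S)⁺=12.2533, hold=14.6574 ⇒ V=14.6574 continue | (k=7,j=6): S=119.5013, (K−S)⁺=0.0000, hold=3.2669 ⇒ V=3.2669 continue | (k=7,j=7): S=150.0426, (K−S)⁺=0.0000, hold=0.0000 ⇒ V=0.0000 continue  boundary S*=75.8034
step 6: (k=6,j=0): S=34.1776, (K−S)⁺=73.2524, hold=72.9884 ⇒ V=73.2524 exercise | (k=6,j=1): S=42.9125, (K−S)⁺=64.5175, hold=64.2535 ⇒ V=64.5175 exercise | (k=6,j=2): S=53.8798, (K−S)⁺=53.5502, hold=53.2863 ⇒ V=53.5502 exercise | (k=6,j=3): S=67.6500, (K−S)⁺=39.7800, hold=39.5160 ⇒ V=39.7800 exercise | (k=6,j=4): S=84.9395, (K−S)⁺=22.4905, hold=23.3834 ⇒ V=23.3834 continue | (k=6,j=5): S=106.6478, (K−S)⁺=0.7822, hold=9.1403 ⇒ V=9.1403 continue | (k=6,j=6): S=133.9040, (K−S)⁺=0.0000, hold=1.6869 ⇒ V=1.6869 continue  boundary S*=67.6500
step 5: (k=5,j=0): S=38.2968, (K−S)⁺=69.1332, hold=68.8692 ⇒ V=69.1332 exercise | (k=5,j=1): S=48.0845, (K−S)⁺=59.3455, hold=59.0816 ⇒ V=59.3455 exercise | (k=5,j=2): S=60.3736, (K−S)⁺=47.0564, hold=46.7925 ⇒ V=47.0564 exercise | (k=5,j=3): S=75.8034, (K−S)⁺=31.6266, hold=31.7923 ⇒ V=31.7923 continue | (k=5,j=4): S=95.1767, (K−S)⁺=12.2533, hold=16.4723 ⇒ V=16.4723 continue | (k=5,j=5): S=119.5013, (K−S)⁺=0.0000, hold=5.5313 ⇒ V=5.5313 continue  boundary S*=60.3736
step 4: (k=4,j=0): S=42.9125, (K−S)⁺=64.5175, hold=64.2535 ⇒ V=64.5175 exercise | (k=4,j=1): S=53.8798, (K−S)⁺=53.5502, hold=53.2863 ⇒ V=53.5502 exercise | (k=4,j=2): S=67.6500, (K−S)⁺=39.7800, hold=39.5958 ⇒ V=39.7800 exercise | (k=4,j=3): S=84.9395, (K−S)⁺=22.4905, hold=24.3422 ⇒ V=24.3422 continue | (k=4,j=4): S=106.6478, (K−S)⁺=0.7822, hold=11.1670 ⇒ V=11.1670 continue  boundary S*=67.6500
step 3: (k=3,j=0): S=48.0845, (K−S)⁺=59.3455, hold=59.0816 ⇒ V=59.3455 exercise | (k=3,j=1): S=60.3736, (K−S)⁺=47.0564, hold=46.7925 ⇒ V=47.0564 exercise | (k=3,j=2): S=75.8034, (K−S)⁺=31.6266, hold=32.2537 ⇒ V=32.2537 continue | (k=3,j=3): S=95.1767, (K−S)⁺=12.2533, hold=17.9426 ⇒ V=17.9426 continue  boundary S*=60.3736
step 2: (k=2,j=0): S=53.8798, (K−S)⁺=53.5502, hold=53.2863 ⇒ V=53.5502 exercise | (k=2,j=1): S=67.6500, (K−S)⁺=39.7800, hold=39.8178 ⇒ V=39.8178 continue | (k=2,j=2): S=84.9395, (K−S)⁺=22.4905, hold=25.2880 ⇒ V=25.2880 continue  boundary S*=53.8798
step 1: (k=1,j=0): S=60.3736, (K−S)⁺=47.0564, hold=46.8107 ⇒ V=47.0564 exercise | (k=1,j=1): S=75.8034, (K−S)⁺=31.6266, hold=32.7283 ⇒ V=32.7283 continue  boundary S*=60.3736
step 0: (k=0,j=0): S=67.6500, (K−S)⁺=39.7800, hold=40.0462 ⇒ V=40.0462 continue  boundary S*=-

price = 40.0462
boundary = - 60.3736 53.8798 60.3736 67.6500 60.3736 67.6500 75.8034 84.9395
tree:
40.0462
47.0564 32.7283
53.5502 39.8178 25.2880
59.3455 47.0564 32.2537 17.9426
64.5175 53.5502 39.7800 24.3422 11.1670
69.1332 59.3455 47.0564 31.7923 16.4723 5.5313
73.2524 64.5175 53.5502 39.7800 23.3834 9.1403 1.6869
76.9285 69.1332 59.3455 47.0564 31.6266 14.6574 3.2669 0.0000
80.2093 73.2524 64.5175 53.5502 39.7800 22.4905 6.3270 0.0000 0.0000
83.1371 76.9285 69.1332 59.3455 47.0564 31.6266 12.2533 0.0000 0.0000 0.0000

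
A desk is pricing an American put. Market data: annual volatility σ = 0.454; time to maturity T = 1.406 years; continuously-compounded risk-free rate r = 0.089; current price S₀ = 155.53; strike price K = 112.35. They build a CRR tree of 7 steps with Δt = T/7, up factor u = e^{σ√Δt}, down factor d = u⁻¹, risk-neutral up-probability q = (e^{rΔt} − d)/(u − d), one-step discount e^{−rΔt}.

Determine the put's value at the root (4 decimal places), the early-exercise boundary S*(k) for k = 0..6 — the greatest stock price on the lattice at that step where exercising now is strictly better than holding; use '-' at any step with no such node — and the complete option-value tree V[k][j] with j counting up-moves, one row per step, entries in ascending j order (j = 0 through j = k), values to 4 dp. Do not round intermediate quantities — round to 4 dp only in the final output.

params: Δt=0.20086 u=1.22565 d=0.81590 q=0.49333 e^(-rΔt)=0.98228
t_7 payoffs: 74.9170 56.1177 27.8772 0.0000 0.0000 0.0000 0.0000 0.0000
t_6: node(6,0) S=45.8796 payoff=66.4704 vs cont=64.4798 → 66.4704 [stop]  node(6,1) S=68.9210 payoff=43.4290 vs cont=41.4385 → 43.4290 [stop]  node(6,2) S=103.5339 payoff=8.8161 vs cont=13.8744 → 13.8744 [wait]  node(6,3) S=155.5300 payoff=0.0000 vs cont=0.0000 → 0.0000 [wait]  node(6,4) S=233.6391 payoff=0.0000 vs cont=0.0000 → 0.0000 [wait]  node(6,5) S=350.9757 payoff=0.0000 vs cont=0.0000 → 0.0000 [wait]  node(6,6) S=527.2401 payoff=0.0000 vs cont=0.0000 → 0.0000 [wait]  ⇒ S*(6)=68.9210
t_5: node(5,0) S=56.2323 payoff=56.1177 vs cont=54.1272 → 56.1177 [stop]  node(5,1) S=84.4728 payoff=27.8772 vs cont=28.3378 → 28.3378 [wait]  node(5,2) S=126.8962 payoff=0.0000 vs cont=6.9052 → 6.9052 [wait]  node(5,3) S=190.6250 payoff=0.0000 vs cont=0.0000 → 0.0000 [wait]  node(5,4) S=286.3593 payoff=0.0000 vs cont=0.0000 → 0.0000 [wait]  node(5,5) S=430.1726 payoff=0.0000 vs cont=0.0000 → 0.0000 [wait]  ⇒ S*(5)=56.2323
t_4: node(4,0) S=68.9210 payoff=43.4290 vs cont=41.6617 → 43.4290 [stop]  node(4,1) S=103.5339 payoff=8.8161 vs cont=17.4498 → 17.4498 [wait]  node(4,2) S=155.5300 payoff=0.0000 vs cont=3.4367 → 3.4367 [wait]  node(4,3) S=233.6391 payoff=0.0000 vs cont=0.0000 → 0.0000 [wait]  node(4,4) S=350.9757 payoff=0.0000 vs cont=0.0000 → 0.0000 [wait]  ⇒ S*(4)=68.9210
t_3: node(3,0) S=84.4728 payoff=27.8772 vs cont=30.0704 → 30.0704 [wait]  node(3,1) S=126.8962 payoff=0.0000 vs cont=10.3501 → 10.3501 [wait]  node(3,2) S=190.6250 payoff=0.0000 vs cont=1.7104 → 1.7104 [wait]  node(3,3) S=286.3593 payoff=0.0000 vs cont=0.0000 → 0.0000 [wait]  ⇒ S*(3)=-
t_2: node(2,0) S=103.5339 payoff=8.8161 vs cont=19.9814 → 19.9814 [wait]  node(2,1) S=155.5300 payoff=0.0000 vs cont=5.9801 → 5.9801 [wait]  node(2,2) S=233.6391 payoff=0.0000 vs cont=0.8513 → 0.8513 [wait]  ⇒ S*(2)=-
t_1: node(1,0) S=126.8962 payoff=0.0000 vs cont=12.8425 → 12.8425 [wait]  node(1,1) S=190.6250 payoff=0.0000 vs cont=3.3888 → 3.3888 [wait]  ⇒ S*(1)=-
t_0: node(0,0) S=155.5300 payoff=0.0000 vs cont=8.0338 → 8.0338 [wait]  ⇒ S*(0)=-

price = 8.0338
boundary = - - - - 68.9210 56.2323 68.9210
tree:
8.0338
12.8425 3.3888
19.9814 5.9801 0.8513
30.0704 10.3501 1.7104 0.0000
43.4290 17.4498 3.4367 0.0000 0.0000
56.1177 28.3378 6.9052 0.0000 0.0000 0.0000
66.4704 43.4290 13.8744 0.0000 0.0000 0.0000 0.0000
74.9170 56.1177 27.8772 0.0000 0.0000 0.0000 0.0000 0.0000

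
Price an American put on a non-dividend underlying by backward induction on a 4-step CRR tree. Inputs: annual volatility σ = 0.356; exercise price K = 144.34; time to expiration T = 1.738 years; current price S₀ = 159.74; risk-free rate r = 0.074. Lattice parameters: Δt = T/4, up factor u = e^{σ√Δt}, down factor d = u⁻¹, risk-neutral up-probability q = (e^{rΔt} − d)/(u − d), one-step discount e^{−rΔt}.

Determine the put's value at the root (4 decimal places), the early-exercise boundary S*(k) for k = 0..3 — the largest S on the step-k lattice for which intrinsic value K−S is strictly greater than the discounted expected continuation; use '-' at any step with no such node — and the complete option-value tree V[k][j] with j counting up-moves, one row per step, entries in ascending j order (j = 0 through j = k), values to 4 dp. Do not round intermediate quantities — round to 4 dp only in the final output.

Δt=0.43450, u=1.26448, d=0.79084, q=0.51059, disc=e^(-rΔt)=0.96836
k=4 terminal: V=max(K-S,0) → 81.8570 44.4349 0.0000 0.0000 0.0000
k=3: j=0 S=79.0087 intr=65.3313 cont=60.7641 V=65.3313[EX]; j=1 S=126.3283 intr=18.0117 cont=21.0588 V=21.0588[hold]; j=2 S=201.9885 intr=0.0000 cont=0.0000 V=0.0000[hold]; j=3 S=322.9627 intr=0.0000 cont=0.0000 V=0.0000[hold]  S*(3)=79.0087
k=2: j=0 S=99.9051 intr=44.4349 cont=41.3743 V=44.4349[EX]; j=1 S=159.7400 intr=0.0000 cont=9.9803 V=9.9803[hold]; j=2 S=255.4109 intr=0.0000 cont=0.0000 V=0.0000[hold]  S*(2)=99.9051
k=1: j=0 S=126.3283 intr=18.0117 cont=25.9934 V=25.9934[hold]; j=1 S=201.9885 intr=0.0000 cont=4.7299 V=4.7299[hold]  S*(1)=-
k=0: j=0 S=159.7400 intr=0.0000 cont=14.6575 V=14.6575[hold]  S*(0)=-

price = 14.6575
boundary = - - 99.9051 79.0087
tree:
14.6575
25.9934 4.7299
44.4349 9.9803 0.0000
65.3313 21.0588 0.0000 0.0000
81.8570 44.4349 0.0000 0.0000 0.0000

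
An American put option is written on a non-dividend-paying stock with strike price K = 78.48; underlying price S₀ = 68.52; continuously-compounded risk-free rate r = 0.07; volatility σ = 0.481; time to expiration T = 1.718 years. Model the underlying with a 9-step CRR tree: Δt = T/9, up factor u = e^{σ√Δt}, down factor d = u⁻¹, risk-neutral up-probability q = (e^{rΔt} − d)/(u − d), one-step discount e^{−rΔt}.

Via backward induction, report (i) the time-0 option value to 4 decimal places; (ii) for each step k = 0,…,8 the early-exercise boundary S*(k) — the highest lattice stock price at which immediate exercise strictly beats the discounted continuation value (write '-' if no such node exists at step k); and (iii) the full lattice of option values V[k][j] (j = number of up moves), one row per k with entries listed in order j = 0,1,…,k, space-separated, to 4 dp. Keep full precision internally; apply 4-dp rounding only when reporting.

price = 19.2500
boundary = - - 45.0071 36.4765 45.0071 36.4765 45.0071 55.5327 45.0071
tree:
19.2500
25.7687 12.7119
33.4729 18.1262 7.1897
42.0035 25.0696 11.0955 3.1503
48.9173 33.4729 16.6484 5.3773 0.8206
54.5206 42.0035 24.1249 8.9972 1.5975 0.0000
59.0618 48.9173 33.4729 14.6514 3.1101 0.0000 0.0000
62.7424 54.5206 42.0035 22.9473 6.0547 0.0000 0.0000 0.0000
65.7253 59.0618 48.9173 33.4729 11.7872 0.0000 0.0000 0.0000 0.0000
68.1428 62.7424 54.5206 42.0035 22.9473 0.0000 0.0000 0.0000 0.0000 0.0000

Δt=0.19089, u=1.23387, d=0.81046, q=0.47942, disc=e^(-rΔt)=0.98673
k=9 terminal: V=max(K-S,0) → 68.1428 62.7424 54.5206 42.0035 22.9473 0.0000 0.0000 0.0000 0.0000 0.0000
k=8: j=0 S=12.7547 intr=65.7253 cont=64.6836 V=65.7253[EX]; j=1 S=19.4182 intr=59.0618 cont=58.0202 V=59.0618[EX]; j=2 S=29.5627 intr=48.9173 cont=47.8756 V=48.9173[EX]; j=3 S=45.0071 intr=33.4729 cont=32.4312 V=33.4729[EX]; j=4 S=68.5200 intr=9.9600 cont=11.7872 V=11.7872[hold]; j=5 S=104.3167 intr=0.0000 cont=0.0000 V=0.0000[hold]; j=6 S=158.8146 intr=0.0000 cont=0.0000 V=0.0000[hold]; j=7 S=241.7836 intr=0.0000 cont=0.0000 V=0.0000[hold]; j=8 S=368.0979 intr=0.0000 cont=0.0000 V=0.0000[hold]  S*(8)=45.0071
k=7: j=0 S=15.7376 intr=62.7424 cont=61.7007 V=62.7424[EX]; j=1 S=23.9594 intr=54.5206 cont=53.4789 V=54.5206[EX]; j=2 S=36.4765 intr=42.0035 cont=40.9619 V=42.0035[EX]; j=3 S=55.5327 intr=22.9473 cont=22.7700 V=22.9473[EX]; j=4 S=84.5445 intr=0.0000 cont=6.0547 V=6.0547[hold]; j=5 S=128.7129 intr=0.0000 cont=0.0000 V=0.0000[hold]; j=6 S=195.9560 intr=0.0000 cont=0.0000 V=0.0000[hold]; j=7 S=298.3287 intr=0.0000 cont=0.0000 V=0.0000[hold]  S*(7)=55.5327
k=6: j=0 S=19.4182 intr=59.0618 cont=58.0202 V=59.0618[EX]; j=1 S=29.5627 intr=48.9173 cont=47.8756 V=48.9173[EX]; j=2 S=45.0071 intr=33.4729 cont=32.4312 V=33.4729[EX]; j=3 S=68.5200 intr=9.9600 cont=14.6514 V=14.6514[hold]; j=4 S=104.3167 intr=0.0000 cont=3.1101 V=3.1101[hold]; j=5 S=158.8146 intr=0.0000 cont=0.0000 V=0.0000[hold]; j=6 S=241.7836 intr=0.0000 cont=0.0000 V=0.0000[hold]  S*(6)=45.0071
k=5: j=0 S=23.9594 intr=54.5206 cont=53.4789 V=54.5206[EX]; j=1 S=36.4765 intr=42.0035 cont=40.9619 V=42.0035[EX]; j=2 S=55.5327 intr=22.9473 cont=24.1249 V=24.1249[hold]; j=3 S=84.5445 intr=0.0000 cont=8.9972 V=8.9972[hold]; j=4 S=128.7129 intr=0.0000 cont=1.5975 V=1.5975[hold]; j=5 S=195.9560 intr=0.0000 cont=0.0000 V=0.0000[hold]  S*(5)=36.4765
k=4: j=0 S=29.5627 intr=48.9173 cont=47.8756 V=48.9173[EX]; j=1 S=45.0071 intr=33.4729 cont=32.9883 V=33.4729[EX]; j=2 S=68.5200 intr=9.9600 cont=16.6484 V=16.6484[hold]; j=3 S=104.3167 intr=0.0000 cont=5.3773 V=5.3773[hold]; j=4 S=158.8146 intr=0.0000 cont=0.8206 V=0.8206[hold]  S*(4)=45.0071
k=3: j=0 S=36.4765 intr=42.0035 cont=40.9619 V=42.0035[EX]; j=1 S=55.5327 intr=22.9473 cont=25.0696 V=25.0696[hold]; j=2 S=84.5445 intr=0.0000 cont=11.0955 V=11.0955[hold]; j=3 S=128.7129 intr=0.0000 cont=3.1503 V=3.1503[hold]  S*(3)=36.4765
k=2: j=0 S=45.0071 intr=33.4729 cont=33.4352 V=33.4729[EX]; j=1 S=68.5200 intr=9.9600 cont=18.1262 V=18.1262[hold]; j=2 S=104.3167 intr=0.0000 cont=7.1897 V=7.1897[hold]  S*(2)=45.0071
k=1: j=0 S=55.5327 intr=22.9473 cont=25.7687 V=25.7687[hold]; j=1 S=84.5445 intr=0.0000 cont=12.7119 V=12.7119[hold]  S*(1)=-
k=0: j=0 S=68.5200 intr=9.9600 cont=19.2500 V=19.2500[hold]  S*(0)=-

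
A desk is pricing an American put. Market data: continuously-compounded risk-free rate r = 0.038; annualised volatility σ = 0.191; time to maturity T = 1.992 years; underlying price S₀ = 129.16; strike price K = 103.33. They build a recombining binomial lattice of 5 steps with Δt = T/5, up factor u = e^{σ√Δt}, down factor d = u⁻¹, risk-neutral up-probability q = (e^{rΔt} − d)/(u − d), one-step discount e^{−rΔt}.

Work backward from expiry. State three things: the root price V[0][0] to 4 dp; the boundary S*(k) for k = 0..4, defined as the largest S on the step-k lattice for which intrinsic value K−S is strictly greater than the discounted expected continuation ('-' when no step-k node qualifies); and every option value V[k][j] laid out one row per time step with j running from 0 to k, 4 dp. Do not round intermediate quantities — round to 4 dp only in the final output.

price = 2.3125
boundary = - - - - 79.7441
tree:
2.3125
4.3445 0.5984
7.9601 1.3010 0.0000
14.0772 2.8285 0.0000 0.0000
23.5859 6.1492 0.0000 0.0000 0.0000
32.6427 13.3686 0.0000 0.0000 0.0000 0.0000

Δt=0.39840, u=1.12813, d=0.88643, q=0.53301, disc=e^(-rΔt)=0.98497
k=5 terminal: V=max(K-S,0) → 32.6427 13.3686 0.0000 0.0000 0.0000 0.0000
k=4: j=0 S=79.7441 intr=23.5859 cont=22.0333 V=23.5859[EX]; j=1 S=101.4877 intr=1.8423 cont=6.1492 V=6.1492[hold]; j=2 S=129.1600 intr=0.0000 cont=0.0000 V=0.0000[hold]; j=3 S=164.3776 intr=0.0000 cont=0.0000 V=0.0000[hold]; j=4 S=209.1979 intr=0.0000 cont=0.0000 V=0.0000[hold]  S*(4)=79.7441
k=3: j=0 S=89.9614 intr=13.3686 cont=14.0772 V=14.0772[hold]; j=1 S=114.4908 intr=0.0000 cont=2.8285 V=2.8285[hold]; j=2 S=145.7087 intr=0.0000 cont=0.0000 V=0.0000[hold]; j=3 S=185.4385 intr=0.0000 cont=0.0000 V=0.0000[hold]  S*(3)=-
k=2: j=0 S=101.4877 intr=1.8423 cont=7.9601 V=7.9601[hold]; j=1 S=129.1600 intr=0.0000 cont=1.3010 V=1.3010[hold]; j=2 S=164.3776 intr=0.0000 cont=0.0000 V=0.0000[hold]  S*(2)=-
k=1: j=0 S=114.4908 intr=0.0000 cont=4.3445 V=4.3445[hold]; j=1 S=145.7087 intr=0.0000 cont=0.5984 V=0.5984[hold]  S*(1)=-
k=0: j=0 S=129.1600 intr=0.0000 cont=2.3125 V=2.3125[hold]  S*(0)=-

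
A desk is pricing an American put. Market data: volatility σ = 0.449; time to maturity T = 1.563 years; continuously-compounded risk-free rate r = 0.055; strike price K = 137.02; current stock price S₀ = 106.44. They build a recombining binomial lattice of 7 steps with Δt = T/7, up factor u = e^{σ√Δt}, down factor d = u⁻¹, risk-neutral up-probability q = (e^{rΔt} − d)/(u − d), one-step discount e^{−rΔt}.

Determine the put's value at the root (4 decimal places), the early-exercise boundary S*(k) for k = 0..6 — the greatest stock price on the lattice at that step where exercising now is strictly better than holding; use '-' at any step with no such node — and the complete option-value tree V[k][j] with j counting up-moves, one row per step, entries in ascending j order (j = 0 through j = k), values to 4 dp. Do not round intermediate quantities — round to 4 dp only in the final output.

price = 39.1235
boundary = - - 69.6337 56.3218 69.6337 86.0919 106.4400
tree:
39.1235
52.2358 25.7077
67.3863 36.9173 14.0378
80.6982 51.0618 22.3084 5.2997
91.4652 67.3863 34.4207 9.5570 0.7517
100.1739 80.6982 50.9281 17.1463 1.4524 0.0000
107.2178 91.4652 67.3863 30.5800 2.8064 0.0000 0.0000
112.9151 100.1739 80.6982 50.9281 5.4225 0.0000 0.0000 0.0000

params: Δt=0.22329 u=1.23635 d=0.80883 q=0.47606 e^(-rΔt)=0.98779
t_7 payoffs: 112.9151 100.1739 80.6982 50.9281 5.4225 0.0000 0.0000 0.0000
t_6: node(6,0) S=29.8022 payoff=107.2178 vs cont=105.5454 → 107.2178 [stop]  node(6,1) S=45.5548 payoff=91.4652 vs cont=89.7928 → 91.4652 [stop]  node(6,2) S=69.6337 payoff=67.3863 vs cont=65.7139 → 67.3863 [stop]  node(6,3) S=106.4400 payoff=30.5800 vs cont=28.9076 → 30.5800 [stop]  node(6,4) S=162.7010 payoff=0.0000 vs cont=2.8064 → 2.8064 [wait]  node(6,5) S=248.7000 payoff=0.0000 vs cont=0.0000 → 0.0000 [wait]  node(6,6) S=380.1555 payoff=0.0000 vs cont=0.0000 → 0.0000 [wait]  ⇒ S*(6)=106.4400
t_5: node(5,0) S=36.8461 payoff=100.1739 vs cont=98.5015 → 100.1739 [stop]  node(5,1) S=56.3218 payoff=80.6982 vs cont=79.0258 → 80.6982 [stop]  node(5,2) S=86.0919 payoff=50.9281 vs cont=49.2557 → 50.9281 [stop]  node(5,3) S=131.5975 payoff=5.4225 vs cont=17.1463 → 17.1463 [wait]  node(5,4) S=201.1560 payoff=0.0000 vs cont=1.4524 → 1.4524 [wait]  node(5,5) S=307.4812 payoff=0.0000 vs cont=0.0000 → 0.0000 [wait]  ⇒ S*(5)=86.0919
t_4: node(4,0) S=45.5548 payoff=91.4652 vs cont=89.7928 → 91.4652 [stop]  node(4,1) S=69.6337 payoff=67.3863 vs cont=65.7139 → 67.3863 [stop]  node(4,2) S=106.4400 payoff=30.5800 vs cont=34.4207 → 34.4207 [wait]  node(4,3) S=162.7010 payoff=0.0000 vs cont=9.5570 → 9.5570 [wait]  node(4,4) S=248.7000 payoff=0.0000 vs cont=0.7517 → 0.7517 [wait]  ⇒ S*(4)=69.6337
t_3: node(3,0) S=56.3218 payoff=80.6982 vs cont=79.0258 → 80.6982 [stop]  node(3,1) S=86.0919 payoff=50.9281 vs cont=51.0618 → 51.0618 [wait]  node(3,2) S=131.5975 payoff=5.4225 vs cont=22.3084 → 22.3084 [wait]  node(3,3) S=201.1560 payoff=0.0000 vs cont=5.2997 → 5.2997 [wait]  ⇒ S*(3)=56.3218
t_2: node(2,0) S=69.6337 payoff=67.3863 vs cont=65.7767 → 67.3863 [stop]  node(2,1) S=106.4400 payoff=30.5800 vs cont=36.9173 → 36.9173 [wait]  node(2,2) S=162.7010 payoff=0.0000 vs cont=14.0378 → 14.0378 [wait]  ⇒ S*(2)=69.6337
t_1: node(1,0) S=86.0919 payoff=50.9281 vs cont=52.2358 → 52.2358 [wait]  node(1,1) S=131.5975 payoff=5.4225 vs cont=25.7077 → 25.7077 [wait]  ⇒ S*(1)=-
t_0: node(0,0) S=106.4400 payoff=30.5800 vs cont=39.1235 → 39.1235 [wait]  ⇒ S*(0)=-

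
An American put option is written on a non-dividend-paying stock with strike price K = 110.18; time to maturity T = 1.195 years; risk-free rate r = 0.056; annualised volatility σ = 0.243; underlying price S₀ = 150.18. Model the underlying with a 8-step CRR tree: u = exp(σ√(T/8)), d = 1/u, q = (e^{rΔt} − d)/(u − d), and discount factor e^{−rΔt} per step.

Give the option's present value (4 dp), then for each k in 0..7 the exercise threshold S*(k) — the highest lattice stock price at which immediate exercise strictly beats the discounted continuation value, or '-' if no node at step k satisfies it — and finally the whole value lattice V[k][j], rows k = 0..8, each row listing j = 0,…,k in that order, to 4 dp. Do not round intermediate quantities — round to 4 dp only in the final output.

params: Δt=0.14938 u=1.09847 d=0.91036 q=0.52119 e^(-rΔt)=0.99167
t_8 payoffs: 39.3348 24.6958 7.0319 0.0000 0.0000 0.0000 0.0000 0.0000 0.0000
t_7: node(7,0) S=77.8212 payoff=32.3588 vs cont=31.4410 → 32.3588 [stop]  node(7,1) S=93.9017 payoff=16.2783 vs cont=15.3605 → 16.2783 [stop]  node(7,2) S=113.3050 payoff=0.0000 vs cont=3.3389 → 3.3389 [wait]  node(7,3) S=136.7176 payoff=0.0000 vs cont=0.0000 → 0.0000 [wait]  node(7,4) S=164.9680 payoff=0.0000 vs cont=0.0000 → 0.0000 [wait]  node(7,5) S=199.0560 payoff=0.0000 vs cont=0.0000 → 0.0000 [wait]  node(7,6) S=240.1877 payoff=0.0000 vs cont=0.0000 → 0.0000 [wait]  node(7,7) S=289.8186 payoff=0.0000 vs cont=0.0000 → 0.0000 [wait]  ⇒ S*(7)=93.9017
t_6: node(6,0) S=85.4842 payoff=24.6958 vs cont=23.7780 → 24.6958 [stop]  node(6,1) S=103.1481 payoff=7.0319 vs cont=9.4549 → 9.4549 [wait]  node(6,2) S=124.4620 payoff=0.0000 vs cont=1.5854 → 1.5854 [wait]  node(6,3) S=150.1800 payoff=0.0000 vs cont=0.0000 → 0.0000 [wait]  node(6,4) S=181.2123 payoff=0.0000 vs cont=0.0000 → 0.0000 [wait]  node(6,5) S=218.6568 payoff=0.0000 vs cont=0.0000 → 0.0000 [wait]  node(6,6) S=263.8387 payoff=0.0000 vs cont=0.0000 → 0.0000 [wait]  ⇒ S*(6)=85.4842
t_5: node(5,0) S=93.9017 payoff=16.2783 vs cont=16.6128 → 16.6128 [wait]  node(5,1) S=113.3050 payoff=0.0000 vs cont=5.3088 → 5.3088 [wait]  node(5,2) S=136.7176 payoff=0.0000 vs cont=0.7528 → 0.7528 [wait]  node(5,3) S=164.9680 payoff=0.0000 vs cont=0.0000 → 0.0000 [wait]  node(5,4) S=199.0560 payoff=0.0000 vs cont=0.0000 → 0.0000 [wait]  node(5,5) S=240.1877 payoff=0.0000 vs cont=0.0000 → 0.0000 [wait]  ⇒ S*(5)=-
t_4: node(4,0) S=103.1481 payoff=7.0319 vs cont=10.6319 → 10.6319 [wait]  node(4,1) S=124.4620 payoff=0.0000 vs cont=2.9098 → 2.9098 [wait]  node(4,2) S=150.1800 payoff=0.0000 vs cont=0.3574 → 0.3574 [wait]  node(4,3) S=181.2123 payoff=0.0000 vs cont=0.0000 → 0.0000 [wait]  node(4,4) S=218.6568 payoff=0.0000 vs cont=0.0000 → 0.0000 [wait]  ⇒ S*(4)=-
t_3: node(3,0) S=113.3050 payoff=0.0000 vs cont=6.5522 → 6.5522 [wait]  node(3,1) S=136.7176 payoff=0.0000 vs cont=1.5663 → 1.5663 [wait]  node(3,2) S=164.9680 payoff=0.0000 vs cont=0.1697 → 0.1697 [wait]  node(3,3) S=199.0560 payoff=0.0000 vs cont=0.0000 → 0.0000 [wait]  ⇒ S*(3)=-
t_2: node(2,0) S=124.4620 payoff=0.0000 vs cont=3.9207 → 3.9207 [wait]  node(2,1) S=150.1800 payoff=0.0000 vs cont=0.8314 → 0.8314 [wait]  node(2,2) S=181.2123 payoff=0.0000 vs cont=0.0806 → 0.0806 [wait]  ⇒ S*(2)=-
t_1: node(1,0) S=136.7176 payoff=0.0000 vs cont=2.2913 → 2.2913 [wait]  node(1,1) S=164.9680 payoff=0.0000 vs cont=0.4364 → 0.4364 [wait]  ⇒ S*(1)=-
t_0: node(0,0) S=150.1800 payoff=0.0000 vs cont=1.3135 → 1.3135 [wait]  ⇒ S*(0)=-

price = 1.3135
boundary = - - - - - - 85.4842 93.9017
tree:
1.3135
2.2913 0.4364
3.9207 0.8314 0.0806
6.5522 1.5663 0.1697 0.0000
10.6319 2.9098 0.3574 0.0000 0.0000
16.6128 5.3088 0.7528 0.0000 0.0000 0.0000
24.6958 9.4549 1.5854 0.0000 0.0000 0.0000 0.0000
32.3588 16.2783 3.3389 0.0000 0.0000 0.0000 0.0000 0.0000
39.3348 24.6958 7.0319 0.0000 0.0000 0.0000 0.0000 0.0000 0.0000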